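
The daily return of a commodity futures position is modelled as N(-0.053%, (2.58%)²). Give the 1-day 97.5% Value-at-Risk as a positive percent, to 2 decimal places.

5.11%

At 97.5% one-sided, z = 1.960.
VaR = −μ + z·σ = −(-0.053%) + 1.960 × 2.58% = 5.110%.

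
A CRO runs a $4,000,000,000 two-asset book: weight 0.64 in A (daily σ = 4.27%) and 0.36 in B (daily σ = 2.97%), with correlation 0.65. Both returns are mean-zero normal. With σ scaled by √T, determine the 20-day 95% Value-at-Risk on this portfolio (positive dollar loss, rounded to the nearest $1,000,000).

σ_p = √(0.64²·4.27² + 0.36²·2.97² + 2·0.65·0.64·0.36·4.27·2.97) = 3.523%.
σ_{20d} = 3.523% × √20 = 15.755%.
z(95%) = 1.645.
VaR = 1.645 × 15.755% = 25.917%; on $4,000,000,000 that is $1,036,680,000.

$1,037,000,000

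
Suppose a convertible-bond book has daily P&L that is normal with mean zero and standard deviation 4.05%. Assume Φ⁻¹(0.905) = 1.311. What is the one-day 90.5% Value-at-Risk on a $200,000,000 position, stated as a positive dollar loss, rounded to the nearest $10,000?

VaR = z·σ = 1.311 × 4.05% = 5.310%.
On $200,000,000: 0.05310 × $200,000,000 = $10,620,000.

$10,620,000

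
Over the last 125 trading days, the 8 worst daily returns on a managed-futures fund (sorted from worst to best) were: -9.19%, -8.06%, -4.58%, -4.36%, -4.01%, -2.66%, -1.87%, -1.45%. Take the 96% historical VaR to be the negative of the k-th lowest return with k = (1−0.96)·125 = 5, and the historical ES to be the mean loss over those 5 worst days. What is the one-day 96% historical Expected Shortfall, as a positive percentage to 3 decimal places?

The 5 worst returns sum to -30.20%.
ES = −(-30.20%) / 5 = 6.04% ≈ 6.040%.

6.040%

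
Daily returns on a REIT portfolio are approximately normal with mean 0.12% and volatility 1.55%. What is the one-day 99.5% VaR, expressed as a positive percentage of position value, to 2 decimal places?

At 99.5% one-sided, z = 2.576.
VaR = −μ + z·σ = −(0.12%) + 2.576 × 1.55% = 3.873%.

3.87%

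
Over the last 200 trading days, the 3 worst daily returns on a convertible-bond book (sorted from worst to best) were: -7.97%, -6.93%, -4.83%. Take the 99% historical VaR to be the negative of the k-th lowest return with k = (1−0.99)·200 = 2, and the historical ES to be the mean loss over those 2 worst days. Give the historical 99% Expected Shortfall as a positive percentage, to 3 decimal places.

7.450%

The 2 worst returns sum to -14.90%.
ES = −(-14.90%) / 2 = 7.45% ≈ 7.450%.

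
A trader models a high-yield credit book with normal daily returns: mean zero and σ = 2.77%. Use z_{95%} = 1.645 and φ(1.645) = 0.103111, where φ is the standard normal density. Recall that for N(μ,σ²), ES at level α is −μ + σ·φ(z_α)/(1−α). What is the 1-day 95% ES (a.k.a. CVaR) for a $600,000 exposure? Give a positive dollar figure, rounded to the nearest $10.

$34,270

Tail multiplier: φ(z)/(1−α) = 0.103111 / 0.05 = 2.062.
ES = 2.77% × 2.062 = 5.712%.
On $600,000: 0.05712 × $600,000 = $34,272.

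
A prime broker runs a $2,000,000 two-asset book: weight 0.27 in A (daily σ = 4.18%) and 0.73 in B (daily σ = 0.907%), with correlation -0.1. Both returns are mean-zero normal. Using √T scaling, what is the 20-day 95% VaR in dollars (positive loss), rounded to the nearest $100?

σ_p = √(0.27²·4.18² + 0.73²·0.907² + 2·-0.1·0.27·0.73·4.18·0.907) = 1.250%.
σ_{20d} = 1.250% × √20 = 5.590%.
z(95%) = 1.645.
VaR = 1.645 × 5.590% = 9.196%; on $2,000,000 that is $183,920.

$183,900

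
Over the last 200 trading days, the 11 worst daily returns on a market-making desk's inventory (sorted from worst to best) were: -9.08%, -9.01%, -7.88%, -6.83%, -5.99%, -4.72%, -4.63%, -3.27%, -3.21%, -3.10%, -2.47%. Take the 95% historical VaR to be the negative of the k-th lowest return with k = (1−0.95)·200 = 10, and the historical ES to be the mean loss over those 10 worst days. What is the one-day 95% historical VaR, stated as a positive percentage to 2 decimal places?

3.10%

k = 10; the 10th lowest return is -3.10%, so VaR = 3.10%.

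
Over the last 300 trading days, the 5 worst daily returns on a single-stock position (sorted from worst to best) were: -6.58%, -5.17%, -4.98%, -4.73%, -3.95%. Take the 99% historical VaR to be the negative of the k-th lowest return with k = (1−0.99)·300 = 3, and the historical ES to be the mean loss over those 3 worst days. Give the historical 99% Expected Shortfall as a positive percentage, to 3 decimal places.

5.577%

The 3 worst returns sum to -16.73%.
ES = −(-16.73%) / 3 = 5.5766…% ≈ 5.577%.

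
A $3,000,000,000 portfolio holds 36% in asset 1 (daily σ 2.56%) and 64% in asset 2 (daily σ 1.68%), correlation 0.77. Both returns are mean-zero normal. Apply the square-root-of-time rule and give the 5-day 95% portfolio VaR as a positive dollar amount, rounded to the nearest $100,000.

σ_p = √(0.36²·2.56² + 0.64²·1.68² + 2·0.77·0.36·0.64·2.56·1.68) = 1.879%.
σ_{5d} = 1.879% × √5 = 4.202%.
z(95%) = 1.645.
VaR = 1.645 × 4.202% = 6.912%; on $3,000,000,000 that is $207,360,000.

$207,400,000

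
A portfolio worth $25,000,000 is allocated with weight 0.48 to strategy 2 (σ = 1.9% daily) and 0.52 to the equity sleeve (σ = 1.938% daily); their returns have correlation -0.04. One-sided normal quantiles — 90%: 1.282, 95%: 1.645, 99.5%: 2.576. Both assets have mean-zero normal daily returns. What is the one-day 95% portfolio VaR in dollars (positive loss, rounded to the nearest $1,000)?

σ_p² = 0.48²·1.9² + 0.52²·1.938² + 2·-0.04·0.48·0.52·1.9·1.938 = 1.7738 (%²).
σ_p = √1.7738 = 1.332%.
VaR = 1.645 × 1.332% = 2.191%; on $25,000,000 that is $547,750.

$548,000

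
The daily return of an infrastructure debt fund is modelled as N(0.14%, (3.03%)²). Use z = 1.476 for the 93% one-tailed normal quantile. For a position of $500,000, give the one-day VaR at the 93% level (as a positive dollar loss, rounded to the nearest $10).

$21,660

VaR = −μ + z·σ = −(0.14%) + 1.476 × 3.03% = 4.332%.
On $500,000: 0.04332 × $500,000 = $21,660.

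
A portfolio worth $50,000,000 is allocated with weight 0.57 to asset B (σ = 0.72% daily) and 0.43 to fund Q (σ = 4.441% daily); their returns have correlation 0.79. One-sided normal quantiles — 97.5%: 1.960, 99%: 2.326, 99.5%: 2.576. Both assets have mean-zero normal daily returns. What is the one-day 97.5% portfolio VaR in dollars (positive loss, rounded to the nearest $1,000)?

$2,203,000

σ_p² = 0.57²·0.72² + 0.43²·4.441² + 2·0.79·0.57·0.43·0.72·4.441 = 5.0534 (%²).
σ_p = √5.0534 = 2.248%.
VaR = 1.960 × 2.248% = 4.406%; on $50,000,000 that is $2,203,000.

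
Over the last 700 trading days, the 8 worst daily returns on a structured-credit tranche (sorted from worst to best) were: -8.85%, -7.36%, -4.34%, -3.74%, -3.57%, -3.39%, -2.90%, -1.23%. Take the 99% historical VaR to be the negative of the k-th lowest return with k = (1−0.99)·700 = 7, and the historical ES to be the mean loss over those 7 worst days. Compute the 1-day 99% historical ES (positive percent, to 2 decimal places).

4.88%

The 7 worst returns sum to -34.15%.
ES = −(-34.15%) / 7 = 4.8785…% ≈ 4.88%.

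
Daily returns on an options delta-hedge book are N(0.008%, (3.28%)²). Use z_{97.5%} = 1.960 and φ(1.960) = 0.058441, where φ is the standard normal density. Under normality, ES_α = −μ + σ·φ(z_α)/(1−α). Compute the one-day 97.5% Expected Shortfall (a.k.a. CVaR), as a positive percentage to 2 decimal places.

Tail multiplier: φ(z)/(1−α) = 0.058441 / 0.025 = 2.338.
ES = −(0.008%) + 3.28% × 2.338 = 7.661%.

7.66%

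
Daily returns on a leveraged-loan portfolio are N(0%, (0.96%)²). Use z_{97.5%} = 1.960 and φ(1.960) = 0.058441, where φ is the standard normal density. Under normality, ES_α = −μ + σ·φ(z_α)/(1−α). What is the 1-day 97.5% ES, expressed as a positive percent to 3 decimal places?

Tail multiplier: φ(z)/(1−α) = 0.058441 / 0.025 = 2.338.
ES = 0.96% × 2.338 = 2.244%.

2.244%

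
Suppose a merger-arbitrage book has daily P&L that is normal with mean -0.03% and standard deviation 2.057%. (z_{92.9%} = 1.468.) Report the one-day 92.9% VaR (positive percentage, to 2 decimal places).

VaR = −μ + z·σ = −(-0.03%) + 1.468 × 2.057% = 3.050%.

3.05%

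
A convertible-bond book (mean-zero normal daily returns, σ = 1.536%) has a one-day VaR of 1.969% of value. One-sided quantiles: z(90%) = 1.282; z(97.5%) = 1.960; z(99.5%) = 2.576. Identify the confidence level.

90%

Implied z = VaR/σ = 1.969 / 1.536 = 1.282.
This matches z(90%) = 1.282.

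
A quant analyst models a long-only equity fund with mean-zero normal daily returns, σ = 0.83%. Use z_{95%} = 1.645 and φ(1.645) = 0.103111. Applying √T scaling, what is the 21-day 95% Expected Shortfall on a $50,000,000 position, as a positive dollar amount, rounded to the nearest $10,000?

$3,920,000

σ_{21d} = 0.83% × √21 = 3.804%.
ES multiplier = φ(z)/(1−α) = 0.103111/0.05 = 2.062.
ES = 3.804% × 2.062 = 7.844%; on $50,000,000: $3,922,000.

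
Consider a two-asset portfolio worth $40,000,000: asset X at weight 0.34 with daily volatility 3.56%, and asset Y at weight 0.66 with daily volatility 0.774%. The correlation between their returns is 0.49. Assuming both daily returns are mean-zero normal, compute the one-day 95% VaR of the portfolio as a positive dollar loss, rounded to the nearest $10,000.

$1,000,000

σ_p² = 0.34²·3.56² + 0.66²·0.774² + 2·0.49·0.34·0.66·3.56·0.774 = 2.3320 (%²).
σ_p = √2.3320 = 1.527%.
At 95%, z = 1.645.
VaR = 1.645 × 1.527% = 2.512%; on $40,000,000 that is $1,004,800.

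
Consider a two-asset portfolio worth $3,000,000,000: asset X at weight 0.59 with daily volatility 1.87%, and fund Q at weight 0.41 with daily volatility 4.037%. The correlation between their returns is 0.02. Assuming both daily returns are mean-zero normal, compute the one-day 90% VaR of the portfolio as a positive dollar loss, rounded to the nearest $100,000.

σ_p² = 0.59²·1.87² + 0.41²·4.037² + 2·0.02·0.59·0.41·1.87·4.037 = 4.0299 (%²).
σ_p = √4.0299 = 2.007%.
At 90%, z = 1.282.
VaR = 1.282 × 2.007% = 2.573%; on $3,000,000,000 that is $77,190,000.

$77,200,000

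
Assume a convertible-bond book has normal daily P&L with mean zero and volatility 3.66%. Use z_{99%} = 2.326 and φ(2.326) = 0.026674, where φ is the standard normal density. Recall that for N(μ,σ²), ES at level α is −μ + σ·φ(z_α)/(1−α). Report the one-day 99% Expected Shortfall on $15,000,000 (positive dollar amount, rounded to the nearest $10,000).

$1,460,000

Tail multiplier: φ(z)/(1−α) = 0.026674 / 0.01 = 2.667.
ES = 3.66% × 2.667 = 9.761%.
On $15,000,000: 0.09761 × $15,000,000 = $1,464,150.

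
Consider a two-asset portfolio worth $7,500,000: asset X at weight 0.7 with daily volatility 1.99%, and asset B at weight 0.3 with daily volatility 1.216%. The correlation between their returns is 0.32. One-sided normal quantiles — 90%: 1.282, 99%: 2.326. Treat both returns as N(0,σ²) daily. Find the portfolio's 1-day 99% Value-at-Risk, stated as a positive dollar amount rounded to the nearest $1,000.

σ_p² = 0.7²·1.99² + 0.3²·1.216² + 2·0.32·0.7·0.3·1.99·1.216 = 2.3988 (%²).
σ_p = √2.3988 = 1.549%.
VaR = 2.326 × 1.549% = 3.603%; on $7,500,000 that is $270,225.

$270,000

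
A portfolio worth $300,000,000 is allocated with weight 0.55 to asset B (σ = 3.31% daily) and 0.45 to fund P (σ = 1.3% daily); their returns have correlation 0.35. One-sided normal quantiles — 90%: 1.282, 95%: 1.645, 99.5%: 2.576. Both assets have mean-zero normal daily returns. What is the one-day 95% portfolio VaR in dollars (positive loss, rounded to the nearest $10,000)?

σ_p² = 0.55²·3.31² + 0.45²·1.3² + 2·0.35·0.55·0.45·3.31·1.3 = 4.4019 (%²).
σ_p = √4.4019 = 2.098%.
VaR = 1.645 × 2.098% = 3.451%; on $300,000,000 that is $10,353,000.

$10,350,000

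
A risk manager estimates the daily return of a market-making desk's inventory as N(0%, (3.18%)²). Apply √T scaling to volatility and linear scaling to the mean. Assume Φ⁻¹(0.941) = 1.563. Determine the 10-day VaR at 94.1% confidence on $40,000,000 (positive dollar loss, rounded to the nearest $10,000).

σ_{10d} = 3.18% × √10 = 10.056%.
VaR = 1.563 × 10.056% = 15.718%.
On $40,000,000: 0.15718 × $40,000,000 = $6,287,200.

$6,290,000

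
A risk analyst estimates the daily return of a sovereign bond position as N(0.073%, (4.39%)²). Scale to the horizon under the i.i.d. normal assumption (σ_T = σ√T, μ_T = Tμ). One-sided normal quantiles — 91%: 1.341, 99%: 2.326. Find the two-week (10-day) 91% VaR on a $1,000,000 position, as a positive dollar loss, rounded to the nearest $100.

σ_{10d} = 4.39% × √10 = 13.882%; μ_{10d} = 10 × 0.073% = 0.730%.
VaR = −(0.730%) + 1.341 × 13.882% = 17.886%.
On $1,000,000: 0.17886 × $1,000,000 = $178,860.

$178,900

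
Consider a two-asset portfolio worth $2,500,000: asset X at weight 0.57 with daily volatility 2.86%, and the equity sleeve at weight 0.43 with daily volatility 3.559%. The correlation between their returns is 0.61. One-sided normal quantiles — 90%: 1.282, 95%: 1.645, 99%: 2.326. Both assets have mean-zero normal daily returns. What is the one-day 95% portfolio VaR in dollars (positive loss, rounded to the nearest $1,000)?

$117,000

σ_p² = 0.57²·2.86² + 0.43²·3.559² + 2·0.61·0.57·0.43·2.86·3.559 = 8.0433 (%²).
σ_p = √8.0433 = 2.836%.
VaR = 1.645 × 2.836% = 4.665%; on $2,500,000 that is $116,625.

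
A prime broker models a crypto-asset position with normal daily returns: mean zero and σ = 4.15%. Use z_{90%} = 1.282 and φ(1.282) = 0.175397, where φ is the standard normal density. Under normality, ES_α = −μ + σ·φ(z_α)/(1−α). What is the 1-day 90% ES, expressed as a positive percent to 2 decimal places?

7.28%

Tail multiplier: φ(z)/(1−α) = 0.175397 / 0.1 = 1.754.
ES = 4.15% × 1.754 = 7.279%.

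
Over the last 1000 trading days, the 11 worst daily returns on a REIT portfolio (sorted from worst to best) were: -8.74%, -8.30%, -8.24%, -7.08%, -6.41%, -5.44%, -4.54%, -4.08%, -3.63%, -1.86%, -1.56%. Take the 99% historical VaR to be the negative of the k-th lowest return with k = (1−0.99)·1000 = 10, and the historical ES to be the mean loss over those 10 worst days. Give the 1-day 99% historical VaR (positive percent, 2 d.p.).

k = 10; the 10th lowest return is -1.86%, so VaR = 1.86%.

1.86%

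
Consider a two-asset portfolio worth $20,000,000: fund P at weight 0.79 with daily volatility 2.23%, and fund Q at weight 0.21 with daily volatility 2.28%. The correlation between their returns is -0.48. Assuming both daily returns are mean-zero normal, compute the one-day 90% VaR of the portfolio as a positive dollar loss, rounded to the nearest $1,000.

σ_p² = 0.79²·2.23² + 0.21²·2.28² + 2·-0.48·0.79·0.21·2.23·2.28 = 2.5231 (%²).
σ_p = √2.5231 = 1.588%.
At 90%, z = 1.282.
VaR = 1.282 × 1.588% = 2.036%; on $20,000,000 that is $407,200.

$407,000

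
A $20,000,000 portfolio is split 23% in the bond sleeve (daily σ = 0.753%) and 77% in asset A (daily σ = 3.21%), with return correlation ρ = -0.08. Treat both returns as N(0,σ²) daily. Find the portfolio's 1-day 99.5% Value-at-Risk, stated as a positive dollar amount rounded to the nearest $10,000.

$1,270,000

σ_p² = 0.23²·0.753² + 0.77²·3.21² + 2·-0.08·0.23·0.77·0.753·3.21 = 6.0708 (%²).
σ_p = √6.0708 = 2.464%.
At 99.5%, z = 2.576.
VaR = 2.576 × 2.464% = 6.347%; on $20,000,000 that is $1,269,400.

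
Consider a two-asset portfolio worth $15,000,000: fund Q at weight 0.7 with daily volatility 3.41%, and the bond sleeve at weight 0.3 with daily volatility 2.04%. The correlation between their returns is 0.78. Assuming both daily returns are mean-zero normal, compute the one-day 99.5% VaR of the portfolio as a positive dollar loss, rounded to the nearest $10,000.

σ_p² = 0.7²·3.41² + 0.3²·2.04² + 2·0.78·0.7·0.3·3.41·2.04 = 8.3512 (%²).
σ_p = √8.3512 = 2.890%.
At 99.5%, z = 2.576.
VaR = 2.576 × 2.890% = 7.445%; on $15,000,000 that is $1,116,750.

$1,120,000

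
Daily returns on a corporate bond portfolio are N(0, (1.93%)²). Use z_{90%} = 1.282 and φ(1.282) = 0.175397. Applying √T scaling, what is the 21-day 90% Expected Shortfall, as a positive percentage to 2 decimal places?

15.51%

σ_{21d} = 1.93% × √21 = 8.844%.
ES multiplier = φ(z)/(1−α) = 0.175397/0.1 = 1.754.
ES = 8.844% × 1.754 = 15.512%.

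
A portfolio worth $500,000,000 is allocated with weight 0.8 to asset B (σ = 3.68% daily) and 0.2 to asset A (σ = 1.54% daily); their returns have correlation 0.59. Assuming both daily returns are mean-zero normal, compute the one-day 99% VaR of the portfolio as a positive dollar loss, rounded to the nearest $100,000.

σ_p² = 0.8²·3.68² + 0.2²·1.54² + 2·0.59·0.8·0.2·3.68·1.54 = 9.8320 (%²).
σ_p = √9.8320 = 3.136%.
At 99%, z = 2.326.
VaR = 2.326 × 3.136% = 7.294%; on $500,000,000 that is $36,470,000.

$36,500,000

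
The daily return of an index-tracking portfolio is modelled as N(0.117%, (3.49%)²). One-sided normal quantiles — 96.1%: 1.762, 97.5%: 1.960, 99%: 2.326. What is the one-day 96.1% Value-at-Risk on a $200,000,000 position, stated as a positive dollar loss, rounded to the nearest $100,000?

VaR = −μ + z·σ = −(0.117%) + 1.762 × 3.49% = 6.032%.
On $200,000,000: 0.06032 × $200,000,000 = $12,064,000.

$12,100,000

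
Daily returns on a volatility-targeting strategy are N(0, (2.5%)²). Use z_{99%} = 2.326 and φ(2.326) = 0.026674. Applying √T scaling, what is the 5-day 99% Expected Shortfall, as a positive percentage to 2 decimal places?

14.91%

σ_{5d} = 2.5% × √5 = 5.590%.
ES multiplier = φ(z)/(1−α) = 0.026674/0.01 = 2.667.
ES = 5.590% × 2.667 = 14.909%.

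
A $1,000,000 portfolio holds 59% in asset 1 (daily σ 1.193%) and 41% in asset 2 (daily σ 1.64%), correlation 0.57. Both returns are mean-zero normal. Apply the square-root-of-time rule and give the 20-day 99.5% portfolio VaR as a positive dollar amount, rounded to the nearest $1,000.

σ_p = √(0.59²·1.193² + 0.41²·1.64² + 2·0.57·0.59·0.41·1.193·1.64) = 1.219%.
σ_{20d} = 1.219% × √20 = 5.452%.
z(99.5%) = 2.576.
VaR = 2.576 × 5.452% = 14.044%; on $1,000,000 that is $140,440.

$140,000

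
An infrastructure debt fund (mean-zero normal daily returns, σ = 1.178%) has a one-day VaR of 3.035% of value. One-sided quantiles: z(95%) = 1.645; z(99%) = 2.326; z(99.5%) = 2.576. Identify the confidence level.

Implied z = VaR/σ = 3.035 / 1.178 = 2.576.
This matches z(99.5%) = 2.576.

99.5%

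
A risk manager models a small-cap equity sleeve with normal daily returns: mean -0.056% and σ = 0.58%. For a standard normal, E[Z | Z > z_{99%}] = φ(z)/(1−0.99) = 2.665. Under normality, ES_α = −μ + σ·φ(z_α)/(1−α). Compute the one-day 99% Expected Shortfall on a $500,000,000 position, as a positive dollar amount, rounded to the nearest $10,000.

$8,010,000

ES = −(-0.056%) + 0.58% × 2.665 = 1.602%.
On $500,000,000: 0.01602 × $500,000,000 = $8,010,000.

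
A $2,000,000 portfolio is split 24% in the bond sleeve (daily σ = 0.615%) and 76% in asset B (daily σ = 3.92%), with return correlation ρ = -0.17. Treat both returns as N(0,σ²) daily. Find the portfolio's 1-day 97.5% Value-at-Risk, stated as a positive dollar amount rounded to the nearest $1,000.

σ_p² = 0.24²·0.615² + 0.76²·3.92² + 2·-0.17·0.24·0.76·0.615·3.92 = 8.7479 (%²).
σ_p = √8.7479 = 2.958%.
At 97.5%, z = 1.960.
VaR = 1.960 × 2.958% = 5.798%; on $2,000,000 that is $115,960.

$116,000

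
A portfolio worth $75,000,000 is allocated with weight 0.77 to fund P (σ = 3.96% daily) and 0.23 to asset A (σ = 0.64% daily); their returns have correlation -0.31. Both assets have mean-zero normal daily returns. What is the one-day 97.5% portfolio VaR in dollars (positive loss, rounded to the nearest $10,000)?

σ_p² = 0.77²·3.96² + 0.23²·0.64² + 2·-0.31·0.77·0.23·3.96·0.64 = 9.0410 (%²).
σ_p = √9.0410 = 3.007%.
At 97.5%, z = 1.960.
VaR = 1.960 × 3.007% = 5.894%; on $75,000,000 that is $4,420,500.

$4,420,000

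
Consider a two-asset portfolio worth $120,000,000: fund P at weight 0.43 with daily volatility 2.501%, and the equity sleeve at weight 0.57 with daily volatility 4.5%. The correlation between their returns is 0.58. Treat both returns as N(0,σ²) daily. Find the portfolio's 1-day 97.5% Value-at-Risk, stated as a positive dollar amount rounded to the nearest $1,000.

σ_p² = 0.43²·2.501² + 0.57²·4.5² + 2·0.58·0.43·0.57·2.501·4.5 = 10.9356 (%²).
σ_p = √10.9356 = 3.307%.
At 97.5%, z = 1.960.
VaR = 1.960 × 3.307% = 6.482%; on $120,000,000 that is $7,778,400.

$7,778,000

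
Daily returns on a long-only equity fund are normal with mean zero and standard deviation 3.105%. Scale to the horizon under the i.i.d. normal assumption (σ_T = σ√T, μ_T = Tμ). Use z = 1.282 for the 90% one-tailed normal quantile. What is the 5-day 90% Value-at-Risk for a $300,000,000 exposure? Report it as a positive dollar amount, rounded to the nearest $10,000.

$26,700,000

σ_{5d} = 3.105% × √5 = 6.943%.
VaR = 1.282 × 6.943% = 8.901%.
On $300,000,000: 0.08901 × $300,000,000 = $26,703,000.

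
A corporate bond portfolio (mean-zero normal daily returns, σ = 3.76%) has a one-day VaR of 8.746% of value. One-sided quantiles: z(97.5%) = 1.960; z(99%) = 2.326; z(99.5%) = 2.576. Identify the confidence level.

99%

Implied z = VaR/σ = 8.746 / 3.76 = 2.326.
This matches z(99%) = 2.326.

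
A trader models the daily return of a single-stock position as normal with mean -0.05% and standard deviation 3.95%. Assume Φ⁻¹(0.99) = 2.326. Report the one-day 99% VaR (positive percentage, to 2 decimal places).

VaR = −μ + z·σ = −(-0.05%) + 2.326 × 3.95% = 9.238%.

9.24%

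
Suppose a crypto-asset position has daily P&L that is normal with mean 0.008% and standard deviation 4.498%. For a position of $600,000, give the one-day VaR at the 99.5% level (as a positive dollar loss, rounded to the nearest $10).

At 99.5% one-sided, z = 2.576.
VaR = −μ + z·σ = −(0.008%) + 2.576 × 4.498% = 11.579%.
On $600,000: 0.11579 × $600,000 = $69,474.

$69,470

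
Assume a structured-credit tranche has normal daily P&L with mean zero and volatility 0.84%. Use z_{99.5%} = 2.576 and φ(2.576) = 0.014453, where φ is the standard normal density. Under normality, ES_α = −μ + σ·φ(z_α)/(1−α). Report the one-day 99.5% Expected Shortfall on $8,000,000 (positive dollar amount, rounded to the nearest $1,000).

$194,000

Tail multiplier: φ(z)/(1−α) = 0.014453 / 0.005 = 2.891.
ES = 0.84% × 2.891 = 2.428%.
On $8,000,000: 0.02428 × $8,000,000 = $194,240.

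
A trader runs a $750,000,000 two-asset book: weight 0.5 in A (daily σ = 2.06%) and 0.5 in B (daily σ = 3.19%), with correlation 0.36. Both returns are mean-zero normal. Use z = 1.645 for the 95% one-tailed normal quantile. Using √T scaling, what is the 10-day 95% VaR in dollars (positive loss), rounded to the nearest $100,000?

$85,400,000

σ_p = √(0.5²·2.06² + 0.5²·3.19² + 2·0.36·0.5·0.5·2.06·3.19) = 2.188%.
σ_{10d} = 2.188% × √10 = 6.919%.
VaR = 1.645 × 6.919% = 11.382%; on $750,000,000 that is $85,365,000.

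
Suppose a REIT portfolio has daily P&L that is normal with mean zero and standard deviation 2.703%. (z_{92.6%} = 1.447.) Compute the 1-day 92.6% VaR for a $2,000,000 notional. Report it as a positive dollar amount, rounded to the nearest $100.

$78,200

VaR = z·σ = 1.447 × 2.703% = 3.911%.
On $2,000,000: 0.03911 × $2,000,000 = $78,220.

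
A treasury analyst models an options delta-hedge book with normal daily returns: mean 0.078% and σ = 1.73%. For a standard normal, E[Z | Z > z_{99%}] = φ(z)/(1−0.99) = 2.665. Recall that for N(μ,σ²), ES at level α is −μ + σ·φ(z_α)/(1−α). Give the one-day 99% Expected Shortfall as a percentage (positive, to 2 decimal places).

4.53%

ES = −(0.078%) + 1.73% × 2.665 = 4.532%.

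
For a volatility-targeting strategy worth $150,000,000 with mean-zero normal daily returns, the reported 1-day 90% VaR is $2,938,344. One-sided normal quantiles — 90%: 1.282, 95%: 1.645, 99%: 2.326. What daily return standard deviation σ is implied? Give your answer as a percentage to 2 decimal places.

VaR as a fraction: $2,938,344 / $150,000,000 = 1.959%.
σ = VaR / z = 1.959% / 1.282 = 1.528%.

1.53%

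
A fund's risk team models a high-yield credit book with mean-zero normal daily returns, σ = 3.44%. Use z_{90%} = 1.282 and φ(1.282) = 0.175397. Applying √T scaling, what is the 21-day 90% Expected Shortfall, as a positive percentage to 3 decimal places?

27.650%

σ_{21d} = 3.44% × √21 = 15.764%.
ES multiplier = φ(z)/(1−α) = 0.175397/0.1 = 1.754.
ES = 15.764% × 1.754 = 27.650%.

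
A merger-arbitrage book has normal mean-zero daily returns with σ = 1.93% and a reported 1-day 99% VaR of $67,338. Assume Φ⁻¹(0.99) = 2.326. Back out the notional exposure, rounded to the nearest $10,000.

$1,500,000

VaR as a fraction of value: z·σ = 2.326 × 1.93% = 4.48918%.
Position = $67,338 / 0.0448918 = $1,500,007.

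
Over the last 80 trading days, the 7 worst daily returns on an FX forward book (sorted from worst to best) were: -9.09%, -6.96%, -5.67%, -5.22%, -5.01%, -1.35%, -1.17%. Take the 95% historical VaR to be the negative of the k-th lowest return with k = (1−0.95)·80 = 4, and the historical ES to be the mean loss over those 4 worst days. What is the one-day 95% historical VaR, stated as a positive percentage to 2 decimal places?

k = 4; the 4th lowest return is -5.22%, so VaR = 5.22%.

5.22%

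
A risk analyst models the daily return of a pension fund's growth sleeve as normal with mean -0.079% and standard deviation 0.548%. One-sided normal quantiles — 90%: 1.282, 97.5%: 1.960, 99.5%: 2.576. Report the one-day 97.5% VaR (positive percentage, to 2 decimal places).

1.15%

VaR = −μ + z·σ = −(-0.079%) + 1.960 × 0.548% = 1.153%.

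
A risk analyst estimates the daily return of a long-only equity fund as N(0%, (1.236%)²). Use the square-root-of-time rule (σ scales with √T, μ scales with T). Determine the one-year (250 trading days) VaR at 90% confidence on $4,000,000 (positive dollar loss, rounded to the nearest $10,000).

At 90%, z = 1.282.
σ_{250d} = 1.236% × √250 = 19.543%.
VaR = 1.282 × 19.543% = 25.054%.
On $4,000,000: 0.25054 × $4,000,000 = $1,002,160.

$1,000,000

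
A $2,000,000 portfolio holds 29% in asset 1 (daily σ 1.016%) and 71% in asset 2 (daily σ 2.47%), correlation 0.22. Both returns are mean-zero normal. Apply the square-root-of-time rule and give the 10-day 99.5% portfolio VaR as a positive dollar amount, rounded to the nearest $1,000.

$300,000

σ_p = √(0.29²·1.016² + 0.71²·2.47² + 2·0.22·0.29·0.71·1.016·2.47) = 1.841%.
σ_{10d} = 1.841% × √10 = 5.822%.
z(99.5%) = 2.576.
VaR = 2.576 × 5.822% = 14.997%; on $2,000,000 that is $299,940.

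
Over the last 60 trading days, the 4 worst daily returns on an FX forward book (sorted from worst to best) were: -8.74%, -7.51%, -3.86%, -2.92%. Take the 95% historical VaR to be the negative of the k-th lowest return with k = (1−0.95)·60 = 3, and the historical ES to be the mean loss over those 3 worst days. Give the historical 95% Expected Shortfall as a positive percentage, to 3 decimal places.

6.703%

The 3 worst returns sum to -20.11%.
ES = −(-20.11%) / 3 = 6.7033…% ≈ 6.703%.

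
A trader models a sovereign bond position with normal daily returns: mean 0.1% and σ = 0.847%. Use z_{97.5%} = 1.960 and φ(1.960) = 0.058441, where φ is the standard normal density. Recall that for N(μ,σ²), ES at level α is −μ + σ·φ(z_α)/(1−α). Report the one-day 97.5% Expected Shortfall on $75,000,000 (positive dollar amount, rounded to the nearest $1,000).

$1,410,000

Tail multiplier: φ(z)/(1−α) = 0.058441 / 0.025 = 2.338.
ES = −(0.1%) + 0.847% × 2.338 = 1.880%.
On $75,000,000: 0.01880 × $75,000,000 = $1,410,000.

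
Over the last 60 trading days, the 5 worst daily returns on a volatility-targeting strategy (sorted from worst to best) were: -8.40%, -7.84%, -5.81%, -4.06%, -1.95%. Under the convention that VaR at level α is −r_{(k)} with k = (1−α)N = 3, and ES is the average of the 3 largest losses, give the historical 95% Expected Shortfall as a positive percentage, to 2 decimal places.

The 3 worst returns sum to -22.05%.
ES = −(-22.05%) / 3 = 7.35%.

7.35%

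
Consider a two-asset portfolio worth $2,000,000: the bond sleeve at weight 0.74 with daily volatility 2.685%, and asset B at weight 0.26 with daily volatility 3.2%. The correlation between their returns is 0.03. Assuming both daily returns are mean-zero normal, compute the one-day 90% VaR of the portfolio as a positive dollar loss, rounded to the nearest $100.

$55,800

σ_p² = 0.74²·2.685² + 0.26²·3.2² + 2·0.03·0.74·0.26·2.685·3.2 = 4.7392 (%²).
σ_p = √4.7392 = 2.177%.
At 90%, z = 1.282.
VaR = 1.282 × 2.177% = 2.791%; on $2,000,000 that is $55,820.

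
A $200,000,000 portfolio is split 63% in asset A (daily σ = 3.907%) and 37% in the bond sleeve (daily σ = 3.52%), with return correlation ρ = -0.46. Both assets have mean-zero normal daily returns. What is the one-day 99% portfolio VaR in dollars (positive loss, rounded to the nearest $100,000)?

$10,200,000

σ_p² = 0.63²·3.907² + 0.37²·3.52² + 2·-0.46·0.63·0.37·3.907·3.52 = 4.8055 (%²).
σ_p = √4.8055 = 2.192%.
At 99%, z = 2.326.
VaR = 2.326 × 2.192% = 5.099%; on $200,000,000 that is $10,198,000.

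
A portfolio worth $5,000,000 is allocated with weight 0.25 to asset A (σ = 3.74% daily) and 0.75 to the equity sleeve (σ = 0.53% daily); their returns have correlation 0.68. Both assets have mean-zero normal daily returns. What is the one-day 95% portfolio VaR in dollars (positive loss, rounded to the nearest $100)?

σ_p² = 0.25²·3.74² + 0.75²·0.53² + 2·0.68·0.25·0.75·3.74·0.53 = 1.5377 (%²).
σ_p = √1.5377 = 1.240%.
At 95%, z = 1.645.
VaR = 1.645 × 1.240% = 2.040%; on $5,000,000 that is $102,000.

$102,000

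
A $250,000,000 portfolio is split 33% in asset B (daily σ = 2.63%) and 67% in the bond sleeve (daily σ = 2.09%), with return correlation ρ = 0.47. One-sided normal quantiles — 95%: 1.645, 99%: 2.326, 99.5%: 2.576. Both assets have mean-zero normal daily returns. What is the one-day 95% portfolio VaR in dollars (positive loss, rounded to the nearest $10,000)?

σ_p² = 0.33²·2.63² + 0.67²·2.09² + 2·0.47·0.33·0.67·2.63·2.09 = 3.8565 (%²).
σ_p = √3.8565 = 1.964%.
VaR = 1.645 × 1.964% = 3.231%; on $250,000,000 that is $8,077,500.

$8,080,000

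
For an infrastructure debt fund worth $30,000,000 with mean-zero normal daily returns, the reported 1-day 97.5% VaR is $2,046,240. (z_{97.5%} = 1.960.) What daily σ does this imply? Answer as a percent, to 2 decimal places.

3.48%

VaR as a fraction: $2,046,240 / $30,000,000 = 6.821%.
σ = VaR / z = 6.821% / 1.960 = 3.480%.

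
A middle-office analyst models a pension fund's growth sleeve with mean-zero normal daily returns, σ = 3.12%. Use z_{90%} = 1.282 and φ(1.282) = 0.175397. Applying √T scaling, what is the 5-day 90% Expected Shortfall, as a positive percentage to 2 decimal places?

σ_{5d} = 3.12% × √5 = 6.977%.
ES multiplier = φ(z)/(1−α) = 0.175397/0.1 = 1.754.
ES = 6.977% × 1.754 = 12.238%.

12.24%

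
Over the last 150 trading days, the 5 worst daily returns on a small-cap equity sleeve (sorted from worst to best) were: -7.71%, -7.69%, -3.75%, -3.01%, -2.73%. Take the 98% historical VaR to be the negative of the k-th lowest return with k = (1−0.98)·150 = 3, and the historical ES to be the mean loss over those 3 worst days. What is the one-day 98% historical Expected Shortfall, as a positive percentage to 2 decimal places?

The 3 worst returns sum to -19.15%.
ES = −(-19.15%) / 3 = 6.3833…% ≈ 6.38%.

6.38%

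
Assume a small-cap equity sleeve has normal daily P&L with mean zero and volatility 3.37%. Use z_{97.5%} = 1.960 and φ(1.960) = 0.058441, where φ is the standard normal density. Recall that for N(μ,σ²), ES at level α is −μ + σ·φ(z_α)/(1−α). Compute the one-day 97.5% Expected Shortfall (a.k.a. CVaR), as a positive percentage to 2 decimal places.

Tail multiplier: φ(z)/(1−α) = 0.058441 / 0.025 = 2.338.
ES = 3.37% × 2.338 = 7.879%.

7.88%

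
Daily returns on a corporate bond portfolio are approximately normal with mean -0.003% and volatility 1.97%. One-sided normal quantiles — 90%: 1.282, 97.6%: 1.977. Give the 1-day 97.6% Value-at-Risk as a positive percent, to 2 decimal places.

VaR = −μ + z·σ = −(-0.003%) + 1.977 × 1.97% = 3.898%.

3.90%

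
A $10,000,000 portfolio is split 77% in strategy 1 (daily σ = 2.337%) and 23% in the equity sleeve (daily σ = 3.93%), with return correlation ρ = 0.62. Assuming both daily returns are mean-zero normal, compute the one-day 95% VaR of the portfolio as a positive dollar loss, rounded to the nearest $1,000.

σ_p² = 0.77²·2.337² + 0.23²·3.93² + 2·0.62·0.77·0.23·2.337·3.93 = 6.0721 (%²).
σ_p = √6.0721 = 2.464%.
At 95%, z = 1.645.
VaR = 1.645 × 2.464% = 4.053%; on $10,000,000 that is $405,300.

$405,000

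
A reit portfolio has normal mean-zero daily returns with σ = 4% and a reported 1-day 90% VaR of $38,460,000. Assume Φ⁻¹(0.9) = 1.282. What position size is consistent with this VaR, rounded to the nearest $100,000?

VaR as a fraction of value: z·σ = 1.282 × 4% = 5.128%.
Position = $38,460,000 / 0.05128 = $750,000,000.

$750,000,000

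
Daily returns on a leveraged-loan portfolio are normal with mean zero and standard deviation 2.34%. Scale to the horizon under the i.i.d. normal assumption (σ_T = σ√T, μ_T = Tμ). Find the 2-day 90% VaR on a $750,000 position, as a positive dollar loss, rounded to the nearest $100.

At 90%, z = 1.282.
σ_{2d} = 2.34% × √2 = 3.309%.
VaR = 1.282 × 3.309% = 4.242%.
On $750,000: 0.04242 × $750,000 = $31,815.

$31,800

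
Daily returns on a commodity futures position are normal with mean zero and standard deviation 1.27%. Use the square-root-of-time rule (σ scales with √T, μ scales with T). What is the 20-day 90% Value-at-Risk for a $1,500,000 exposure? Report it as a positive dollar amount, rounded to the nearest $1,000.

At 90%, z = 1.282.
σ_{20d} = 1.27% × √20 = 5.680%.
VaR = 1.282 × 5.680% = 7.282%.
On $1,500,000: 0.07282 × $1,500,000 = $109,230.

$109,000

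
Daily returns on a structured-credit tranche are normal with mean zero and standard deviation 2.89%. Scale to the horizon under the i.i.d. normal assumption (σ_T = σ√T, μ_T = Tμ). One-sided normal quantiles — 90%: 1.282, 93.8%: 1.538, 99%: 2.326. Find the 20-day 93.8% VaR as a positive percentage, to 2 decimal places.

σ_{20d} = 2.89% × √20 = 12.924%.
VaR = 1.538 × 12.924% = 19.877%.

19.88%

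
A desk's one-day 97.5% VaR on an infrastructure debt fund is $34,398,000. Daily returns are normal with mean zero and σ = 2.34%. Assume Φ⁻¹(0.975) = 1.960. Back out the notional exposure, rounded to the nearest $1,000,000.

VaR as a fraction of value: z·σ = 1.960 × 2.34% = 4.5864%.
Position = $34,398,000 / 0.045864 = $750,000,000.

$750,000,000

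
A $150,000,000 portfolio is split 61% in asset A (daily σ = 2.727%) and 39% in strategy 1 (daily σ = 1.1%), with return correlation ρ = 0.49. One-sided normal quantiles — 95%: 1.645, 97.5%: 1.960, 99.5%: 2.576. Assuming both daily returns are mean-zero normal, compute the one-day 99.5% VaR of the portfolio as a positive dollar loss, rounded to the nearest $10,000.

σ_p² = 0.61²·2.727² + 0.39²·1.1² + 2·0.49·0.61·0.39·2.727·1.1 = 3.6505 (%²).
σ_p = √3.6505 = 1.911%.
VaR = 2.576 × 1.911% = 4.923%; on $150,000,000 that is $7,384,500.

$7,380,000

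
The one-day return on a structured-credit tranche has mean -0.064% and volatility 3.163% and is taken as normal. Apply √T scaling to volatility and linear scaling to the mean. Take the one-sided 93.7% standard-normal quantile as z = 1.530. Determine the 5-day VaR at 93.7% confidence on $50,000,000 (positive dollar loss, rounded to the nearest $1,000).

$5,571,000

σ_{5d} = 3.163% × √5 = 7.073%; μ_{5d} = 5 × -0.064% = -0.320%.
VaR = −(-0.320%) + 1.530 × 7.073% = 11.142%.
On $50,000,000: 0.11142 × $50,000,000 = $5,571,000.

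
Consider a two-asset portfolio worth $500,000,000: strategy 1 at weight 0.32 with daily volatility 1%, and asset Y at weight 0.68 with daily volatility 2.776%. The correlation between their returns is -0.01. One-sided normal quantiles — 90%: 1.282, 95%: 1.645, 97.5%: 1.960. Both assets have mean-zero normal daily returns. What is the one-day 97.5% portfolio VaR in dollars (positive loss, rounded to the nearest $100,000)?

σ_p² = 0.32²·1² + 0.68²·2.776² + 2·-0.01·0.32·0.68·1·2.776 = 3.6537 (%²).
σ_p = √3.6537 = 1.911%.
VaR = 1.960 × 1.911% = 3.746%; on $500,000,000 that is $18,730,000.

$18,700,000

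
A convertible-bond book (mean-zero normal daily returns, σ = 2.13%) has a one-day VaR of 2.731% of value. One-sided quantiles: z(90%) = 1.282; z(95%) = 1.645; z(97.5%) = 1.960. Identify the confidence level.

Implied z = VaR/σ = 2.731 / 2.13 = 1.282.
This matches z(90%) = 1.282.

90%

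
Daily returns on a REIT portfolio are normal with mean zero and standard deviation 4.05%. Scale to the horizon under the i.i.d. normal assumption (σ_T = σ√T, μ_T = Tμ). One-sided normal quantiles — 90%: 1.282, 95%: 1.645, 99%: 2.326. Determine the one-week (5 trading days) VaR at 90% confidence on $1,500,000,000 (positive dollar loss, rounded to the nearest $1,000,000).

σ_{5d} = 4.05% × √5 = 9.056%.
VaR = 1.282 × 9.056% = 11.610%.
On $1,500,000,000: 0.11610 × $1,500,000,000 = $174,150,000.

$174,000,000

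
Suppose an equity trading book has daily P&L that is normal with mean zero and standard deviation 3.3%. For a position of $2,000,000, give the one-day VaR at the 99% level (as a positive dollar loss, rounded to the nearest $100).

At 99% one-sided, z = 2.326.
VaR = z·σ = 2.326 × 3.3% = 7.676%.
On $2,000,000: 0.07676 × $2,000,000 = $153,520.

$153,500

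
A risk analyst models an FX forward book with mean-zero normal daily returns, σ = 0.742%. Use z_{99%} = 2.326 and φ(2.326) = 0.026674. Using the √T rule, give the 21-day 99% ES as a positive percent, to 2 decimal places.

9.07%

σ_{21d} = 0.742% × √21 = 3.400%.
ES multiplier = φ(z)/(1−α) = 0.026674/0.01 = 2.667.
ES = 3.400% × 2.667 = 9.068%.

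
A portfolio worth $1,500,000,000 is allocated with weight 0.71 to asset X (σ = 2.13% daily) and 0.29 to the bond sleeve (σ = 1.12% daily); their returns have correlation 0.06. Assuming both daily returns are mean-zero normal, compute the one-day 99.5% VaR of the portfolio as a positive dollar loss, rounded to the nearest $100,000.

$60,500,000

σ_p² = 0.71²·2.13² + 0.29²·1.12² + 2·0.06·0.71·0.29·2.13·1.12 = 2.4515 (%²).
σ_p = √2.4515 = 1.566%.
At 99.5%, z = 2.576.
VaR = 2.576 × 1.566% = 4.034%; on $1,500,000,000 that is $60,510,000.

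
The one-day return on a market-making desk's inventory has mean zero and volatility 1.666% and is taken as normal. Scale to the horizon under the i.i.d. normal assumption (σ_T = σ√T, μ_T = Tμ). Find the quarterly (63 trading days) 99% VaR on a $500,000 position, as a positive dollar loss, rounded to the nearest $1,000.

At 99%, z = 2.326.
σ_{63d} = 1.666% × √63 = 13.223%.
VaR = 2.326 × 13.223% = 30.757%.
On $500,000: 0.30757 × $500,000 = $153,785.

$154,000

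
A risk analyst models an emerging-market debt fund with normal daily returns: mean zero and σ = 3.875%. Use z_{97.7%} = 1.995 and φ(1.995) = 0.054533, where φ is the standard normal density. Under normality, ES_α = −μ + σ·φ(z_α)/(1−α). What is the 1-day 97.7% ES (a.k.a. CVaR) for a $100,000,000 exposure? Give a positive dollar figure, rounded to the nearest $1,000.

$9,188,000

Tail multiplier: φ(z)/(1−α) = 0.054533 / 0.023 = 2.371.
ES = 3.875% × 2.371 = 9.188%.
On $100,000,000: 0.09188 × $100,000,000 = $9,188,000.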